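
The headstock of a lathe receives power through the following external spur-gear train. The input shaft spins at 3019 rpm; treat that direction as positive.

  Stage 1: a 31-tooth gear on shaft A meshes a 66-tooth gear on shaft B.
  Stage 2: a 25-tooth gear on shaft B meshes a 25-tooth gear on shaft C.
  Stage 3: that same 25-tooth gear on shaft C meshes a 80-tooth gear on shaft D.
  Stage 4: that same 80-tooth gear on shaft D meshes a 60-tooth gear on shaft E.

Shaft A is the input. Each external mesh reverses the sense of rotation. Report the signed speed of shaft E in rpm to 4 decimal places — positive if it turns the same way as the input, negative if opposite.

+590.8396 rpm (same as input, |ω| = 590.8396 rpm)

Stage 1 [31T→66T]: ω = 3019.0000×31/66 = 1418.0152 rpm, dir flips to −; running = −1418.0152
Stage 2 [25T→25T]: ω = 1418.0152×25/25 = 1418.0152 rpm, dir flips to +; running = +1418.0152
Stage 3 [25T→80T]: ω = 1418.0152×25/80 = 443.1297 rpm, dir flips to −; running = −443.1297
Stage 4 [80T→60T]: ω = 443.1297×80/60 = 590.8396 rpm, dir flips to +; running = +590.8396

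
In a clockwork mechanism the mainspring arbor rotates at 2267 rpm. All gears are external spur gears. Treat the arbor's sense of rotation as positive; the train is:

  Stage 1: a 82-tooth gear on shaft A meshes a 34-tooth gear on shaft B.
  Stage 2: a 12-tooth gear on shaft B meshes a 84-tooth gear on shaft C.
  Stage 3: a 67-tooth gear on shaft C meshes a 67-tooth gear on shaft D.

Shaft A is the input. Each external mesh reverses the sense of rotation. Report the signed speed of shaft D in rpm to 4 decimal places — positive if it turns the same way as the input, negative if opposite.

Stage 1 [82T→34T]: ω = 2267.0000×82/34 = 5467.4706 rpm, dir flips to −; running = −5467.4706
Stage 2 [12T→84T]: ω = 5467.4706×12/84 = 781.0672 rpm, dir flips to +; running = +781.0672
Stage 3 [67T→67T]: ω = 781.0672×67/67 = 781.0672 rpm, dir flips to −; running = −781.0672

-781.0672 rpm (opposite to input, |ω| = 781.0672 rpm)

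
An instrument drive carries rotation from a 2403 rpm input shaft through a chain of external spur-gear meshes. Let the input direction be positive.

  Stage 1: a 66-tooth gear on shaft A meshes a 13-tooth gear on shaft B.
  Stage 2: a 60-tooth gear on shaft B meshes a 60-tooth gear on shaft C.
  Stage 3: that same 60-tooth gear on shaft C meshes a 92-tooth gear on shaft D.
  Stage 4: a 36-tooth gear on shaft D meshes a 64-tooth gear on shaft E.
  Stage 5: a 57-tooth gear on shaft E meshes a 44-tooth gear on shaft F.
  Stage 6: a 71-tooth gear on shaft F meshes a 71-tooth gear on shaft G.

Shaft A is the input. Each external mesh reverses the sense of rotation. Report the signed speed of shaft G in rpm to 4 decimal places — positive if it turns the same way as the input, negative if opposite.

Stage 1 [66T→13T]: ω = 2403.0000×66/13 = 12199.8462 rpm, dir flips to −; running = −12199.8462
Stage 2 [60T→60T]: ω = 12199.8462×60/60 = 12199.8462 rpm, dir flips to +; running = +12199.8462
Stage 3 [60T→92T]: ω = 12199.8462×60/92 = 7956.4214 rpm, dir flips to −; running = −7956.4214
Stage 4 [36T→64T]: ω = 7956.4214×36/64 = 4475.4870 rpm, dir flips to +; running = +4475.4870
Stage 5 [57T→44T]: ω = 4475.4870×57/44 = 5797.7900 rpm, dir flips to −; running = −5797.7900
Stage 6 [71T→71T]: ω = 5797.7900×71/71 = 5797.7900 rpm, dir flips to +; running = +5797.7900

+5797.7900 rpm (same as input, |ω| = 5797.7900 rpm)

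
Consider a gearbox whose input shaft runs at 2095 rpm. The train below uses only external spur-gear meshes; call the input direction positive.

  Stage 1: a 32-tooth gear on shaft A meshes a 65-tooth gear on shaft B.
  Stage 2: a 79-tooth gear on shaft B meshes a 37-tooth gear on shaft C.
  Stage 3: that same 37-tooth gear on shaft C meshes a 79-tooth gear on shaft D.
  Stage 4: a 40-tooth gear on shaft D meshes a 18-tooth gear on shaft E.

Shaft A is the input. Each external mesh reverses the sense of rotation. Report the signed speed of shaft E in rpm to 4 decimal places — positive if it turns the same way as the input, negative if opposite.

Stage 1 [32T→65T]: ω = 2095.0000×32/65 = 1031.3846 rpm, dir flips to −; running = −1031.3846
Stage 2 [79T→37T]: ω = 1031.3846×79/37 = 2202.1455 rpm, dir flips to +; running = +2202.1455
Stage 3 [37T→79T]: ω = 2202.1455×37/79 = 1031.3846 rpm, dir flips to −; running = −1031.3846
Stage 4 [40T→18T]: ω = 1031.3846×40/18 = 2291.9658 rpm, dir flips to +; running = +2291.9658

+2291.9658 rpm (same as input, |ω| = 2291.9658 rpm)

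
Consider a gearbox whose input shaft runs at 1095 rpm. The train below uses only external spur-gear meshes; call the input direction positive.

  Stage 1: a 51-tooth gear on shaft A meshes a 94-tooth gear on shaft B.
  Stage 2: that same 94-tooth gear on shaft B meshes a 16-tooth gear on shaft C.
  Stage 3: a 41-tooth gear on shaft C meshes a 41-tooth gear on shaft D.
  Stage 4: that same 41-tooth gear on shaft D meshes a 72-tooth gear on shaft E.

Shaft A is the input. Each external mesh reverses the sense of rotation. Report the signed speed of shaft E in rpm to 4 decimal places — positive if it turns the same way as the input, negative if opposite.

+1987.5391 rpm (same as input, |ω| = 1987.5391 rpm)

Stage 1 [51T→94T]: ω = 1095.0000×51/94 = 594.0957 rpm, dir flips to −; running = −594.0957
Stage 2 [94T→16T]: ω = 594.0957×94/16 = 3490.3125 rpm, dir flips to +; running = +3490.3125
Stage 3 [41T→41T]: ω = 3490.3125×41/41 = 3490.3125 rpm, dir flips to −; running = −3490.3125
Stage 4 [41T→72T]: ω = 3490.3125×41/72 = 1987.5391 rpm, dir flips to +; running = +1987.5391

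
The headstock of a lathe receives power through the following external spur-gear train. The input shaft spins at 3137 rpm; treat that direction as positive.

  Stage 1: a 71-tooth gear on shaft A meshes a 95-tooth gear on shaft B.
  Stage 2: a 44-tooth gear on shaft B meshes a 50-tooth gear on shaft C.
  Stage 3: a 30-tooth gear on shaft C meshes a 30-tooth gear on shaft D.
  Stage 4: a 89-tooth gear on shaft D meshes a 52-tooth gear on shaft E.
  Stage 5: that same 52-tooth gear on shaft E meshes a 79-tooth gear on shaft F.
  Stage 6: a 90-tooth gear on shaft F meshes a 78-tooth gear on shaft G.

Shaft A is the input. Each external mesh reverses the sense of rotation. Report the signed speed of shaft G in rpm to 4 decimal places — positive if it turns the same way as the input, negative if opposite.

+2681.9011 rpm (same as input, |ω| = 2681.9011 rpm)

Stage 1 [71T→95T]: ω = 3137.0000×71/95 = 2344.4947 rpm, dir flips to −; running = −2344.4947
Stage 2 [44T→50T]: ω = 2344.4947×44/50 = 2063.1554 rpm, dir flips to +; running = +2063.1554
Stage 3 [30T→30T]: ω = 2063.1554×30/30 = 2063.1554 rpm, dir flips to −; running = −2063.1554
Stage 4 [89T→52T]: ω = 2063.1554×89/52 = 3531.1698 rpm, dir flips to +; running = +3531.1698
Stage 5 [52T→79T]: ω = 3531.1698×52/79 = 2324.3143 rpm, dir flips to −; running = −2324.3143
Stage 6 [90T→78T]: ω = 2324.3143×90/78 = 2681.9011 rpm, dir flips to +; running = +2681.9011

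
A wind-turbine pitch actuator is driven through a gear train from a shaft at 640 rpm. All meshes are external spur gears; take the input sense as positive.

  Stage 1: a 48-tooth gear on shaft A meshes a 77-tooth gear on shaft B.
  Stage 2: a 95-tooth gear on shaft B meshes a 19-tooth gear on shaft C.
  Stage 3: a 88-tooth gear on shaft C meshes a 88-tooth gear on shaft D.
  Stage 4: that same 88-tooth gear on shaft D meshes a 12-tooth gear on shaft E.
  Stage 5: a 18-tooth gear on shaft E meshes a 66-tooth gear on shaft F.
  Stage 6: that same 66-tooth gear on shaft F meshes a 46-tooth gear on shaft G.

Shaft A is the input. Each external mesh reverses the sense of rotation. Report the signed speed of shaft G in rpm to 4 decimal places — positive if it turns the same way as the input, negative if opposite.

Stage 1 [48T→77T]: ω = 640.0000×48/77 = 398.9610 rpm, dir flips to −; running = −398.9610
Stage 2 [95T→19T]: ω = 398.9610×95/19 = 1994.8052 rpm, dir flips to +; running = +1994.8052
Stage 3 [88T→88T]: ω = 1994.8052×88/88 = 1994.8052 rpm, dir flips to −; running = −1994.8052
Stage 4 [88T→12T]: ω = 1994.8052×88/12 = 14628.5714 rpm, dir flips to +; running = +14628.5714
Stage 5 [18T→66T]: ω = 14628.5714×18/66 = 3989.6104 rpm, dir flips to −; running = −3989.6104
Stage 6 [66T→46T]: ω = 3989.6104×66/46 = 5724.2236 rpm, dir flips to +; running = +5724.2236

+5724.2236 rpm (same as input, |ω| = 5724.2236 rpm)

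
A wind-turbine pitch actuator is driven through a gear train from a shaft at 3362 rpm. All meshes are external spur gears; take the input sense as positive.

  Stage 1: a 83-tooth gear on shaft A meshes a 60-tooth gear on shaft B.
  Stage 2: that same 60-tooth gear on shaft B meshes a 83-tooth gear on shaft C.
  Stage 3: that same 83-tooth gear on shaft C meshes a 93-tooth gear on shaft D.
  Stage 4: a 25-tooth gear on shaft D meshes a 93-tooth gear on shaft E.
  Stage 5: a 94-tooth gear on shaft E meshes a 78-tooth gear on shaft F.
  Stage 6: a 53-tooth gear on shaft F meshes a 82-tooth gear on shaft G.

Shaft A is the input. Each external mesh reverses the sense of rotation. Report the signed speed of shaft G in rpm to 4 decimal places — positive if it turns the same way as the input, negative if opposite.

Stage 1 [83T→60T]: ω = 3362.0000×83/60 = 4650.7667 rpm, dir flips to −; running = −4650.7667
Stage 2 [60T→83T]: ω = 4650.7667×60/83 = 3362.0000 rpm, dir flips to +; running = +3362.0000
Stage 3 [83T→93T]: ω = 3362.0000×83/93 = 3000.4946 rpm, dir flips to −; running = −3000.4946
Stage 4 [25T→93T]: ω = 3000.4946×25/93 = 806.5846 rpm, dir flips to +; running = +806.5846
Stage 5 [94T→78T]: ω = 806.5846×94/78 = 972.0378 rpm, dir flips to −; running = −972.0378
Stage 6 [53T→82T]: ω = 972.0378×53/82 = 628.2683 rpm, dir flips to +; running = +628.2683

+628.2683 rpm (same as input, |ω| = 628.2683 rpm)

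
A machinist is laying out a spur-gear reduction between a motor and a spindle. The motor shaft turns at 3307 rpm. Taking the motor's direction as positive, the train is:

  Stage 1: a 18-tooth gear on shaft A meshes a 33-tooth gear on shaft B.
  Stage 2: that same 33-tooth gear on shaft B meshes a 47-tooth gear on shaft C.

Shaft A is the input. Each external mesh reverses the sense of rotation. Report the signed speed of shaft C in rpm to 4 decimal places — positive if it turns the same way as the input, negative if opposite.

+1266.5106 rpm (same as input, |ω| = 1266.5106 rpm)

Stage 1 [18T→33T]: ω = 3307.0000×18/33 = 1803.8182 rpm, dir flips to −; running = −1803.8182
Stage 2 [33T→47T]: ω = 1803.8182×33/47 = 1266.5106 rpm, dir flips to +; running = +1266.5106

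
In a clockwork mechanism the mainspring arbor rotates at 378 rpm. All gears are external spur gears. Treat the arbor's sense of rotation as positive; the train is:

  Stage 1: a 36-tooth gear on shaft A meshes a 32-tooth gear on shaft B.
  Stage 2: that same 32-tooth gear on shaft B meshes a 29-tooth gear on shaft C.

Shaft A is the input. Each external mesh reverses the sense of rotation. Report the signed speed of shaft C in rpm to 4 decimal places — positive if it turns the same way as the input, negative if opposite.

+469.2414 rpm (same as input, |ω| = 469.2414 rpm)

Stage 1 [36T→32T]: ω = 378.0000×36/32 = 425.2500 rpm, dir flips to −; running = −425.2500
Stage 2 [32T→29T]: ω = 425.2500×32/29 = 469.2414 rpm, dir flips to +; running = +469.2414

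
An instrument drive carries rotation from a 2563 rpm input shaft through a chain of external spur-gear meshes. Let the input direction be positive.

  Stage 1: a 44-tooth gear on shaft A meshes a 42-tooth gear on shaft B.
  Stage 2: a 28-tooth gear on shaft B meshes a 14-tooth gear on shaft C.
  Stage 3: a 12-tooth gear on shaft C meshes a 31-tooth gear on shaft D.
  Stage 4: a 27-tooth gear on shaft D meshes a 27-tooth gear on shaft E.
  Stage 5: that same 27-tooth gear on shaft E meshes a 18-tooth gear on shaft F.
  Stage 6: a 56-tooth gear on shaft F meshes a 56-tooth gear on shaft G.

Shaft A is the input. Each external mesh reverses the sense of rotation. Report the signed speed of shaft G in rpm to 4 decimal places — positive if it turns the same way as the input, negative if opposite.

+3118.1198 rpm (same as input, |ω| = 3118.1198 rpm)

Stage 1 [44T→42T]: ω = 2563.0000×44/42 = 2685.0476 rpm, dir flips to −; running = −2685.0476
Stage 2 [28T→14T]: ω = 2685.0476×28/14 = 5370.0952 rpm, dir flips to +; running = +5370.0952
Stage 3 [12T→31T]: ω = 5370.0952×12/31 = 2078.7465 rpm, dir flips to −; running = −2078.7465
Stage 4 [27T→27T]: ω = 2078.7465×27/27 = 2078.7465 rpm, dir flips to +; running = +2078.7465
Stage 5 [27T→18T]: ω = 2078.7465×27/18 = 3118.1198 rpm, dir flips to −; running = −3118.1198
Stage 6 [56T→56T]: ω = 3118.1198×56/56 = 3118.1198 rpm, dir flips to +; running = +3118.1198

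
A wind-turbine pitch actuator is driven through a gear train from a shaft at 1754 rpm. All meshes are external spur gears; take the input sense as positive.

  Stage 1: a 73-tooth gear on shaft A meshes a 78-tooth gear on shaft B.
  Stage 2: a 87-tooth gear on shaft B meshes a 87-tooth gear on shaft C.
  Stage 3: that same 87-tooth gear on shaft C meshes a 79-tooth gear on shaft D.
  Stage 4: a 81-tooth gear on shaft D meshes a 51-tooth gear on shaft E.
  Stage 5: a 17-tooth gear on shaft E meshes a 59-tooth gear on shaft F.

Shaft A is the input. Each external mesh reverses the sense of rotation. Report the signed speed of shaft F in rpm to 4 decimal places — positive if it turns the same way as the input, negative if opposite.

-827.2976 rpm (opposite to input, |ω| = 827.2976 rpm)

Stage 1 [73T→78T]: ω = 1754.0000×73/78 = 1641.5641 rpm, dir flips to −; running = −1641.5641
Stage 2 [87T→87T]: ω = 1641.5641×87/87 = 1641.5641 rpm, dir flips to +; running = +1641.5641
Stage 3 [87T→79T]: ω = 1641.5641×87/79 = 1807.7984 rpm, dir flips to −; running = −1807.7984
Stage 4 [81T→51T]: ω = 1807.7984×81/51 = 2871.2093 rpm, dir flips to +; running = +2871.2093
Stage 5 [17T→59T]: ω = 2871.2093×17/59 = 827.2976 rpm, dir flips to −; running = −827.2976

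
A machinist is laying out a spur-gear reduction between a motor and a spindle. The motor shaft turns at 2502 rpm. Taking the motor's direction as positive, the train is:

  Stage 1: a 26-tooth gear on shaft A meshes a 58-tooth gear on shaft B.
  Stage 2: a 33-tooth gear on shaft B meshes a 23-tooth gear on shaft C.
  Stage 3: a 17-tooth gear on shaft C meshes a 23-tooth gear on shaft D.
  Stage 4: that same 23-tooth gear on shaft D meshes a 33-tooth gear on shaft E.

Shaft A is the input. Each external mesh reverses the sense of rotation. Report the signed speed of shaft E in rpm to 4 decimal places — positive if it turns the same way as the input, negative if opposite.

+828.9985 rpm (same as input, |ω| = 828.9985 rpm)

Stage 1 [26T→58T]: ω = 2502.0000×26/58 = 1121.5862 rpm, dir flips to −; running = −1121.5862
Stage 2 [33T→23T]: ω = 1121.5862×33/23 = 1609.2324 rpm, dir flips to +; running = +1609.2324
Stage 3 [17T→23T]: ω = 1609.2324×17/23 = 1189.4326 rpm, dir flips to −; running = −1189.4326
Stage 4 [23T→33T]: ω = 1189.4326×23/33 = 828.9985 rpm, dir flips to +; running = +828.9985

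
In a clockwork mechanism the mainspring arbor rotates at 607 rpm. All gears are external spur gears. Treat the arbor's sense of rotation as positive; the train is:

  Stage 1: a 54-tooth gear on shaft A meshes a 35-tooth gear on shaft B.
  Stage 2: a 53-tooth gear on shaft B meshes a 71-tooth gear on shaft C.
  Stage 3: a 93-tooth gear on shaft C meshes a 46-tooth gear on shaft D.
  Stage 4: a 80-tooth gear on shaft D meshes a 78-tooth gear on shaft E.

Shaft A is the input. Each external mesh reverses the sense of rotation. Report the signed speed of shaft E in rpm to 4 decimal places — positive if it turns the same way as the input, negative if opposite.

+1449.6142 rpm (same as input, |ω| = 1449.6142 rpm)

Stage 1 [54T→35T]: ω = 607.0000×54/35 = 936.5143 rpm, dir flips to −; running = −936.5143
Stage 2 [53T→71T]: ω = 936.5143×53/71 = 699.0881 rpm, dir flips to +; running = +699.0881
Stage 3 [93T→46T]: ω = 699.0881×93/46 = 1413.3738 rpm, dir flips to −; running = −1413.3738
Stage 4 [80T→78T]: ω = 1413.3738×80/78 = 1449.6142 rpm, dir flips to +; running = +1449.6142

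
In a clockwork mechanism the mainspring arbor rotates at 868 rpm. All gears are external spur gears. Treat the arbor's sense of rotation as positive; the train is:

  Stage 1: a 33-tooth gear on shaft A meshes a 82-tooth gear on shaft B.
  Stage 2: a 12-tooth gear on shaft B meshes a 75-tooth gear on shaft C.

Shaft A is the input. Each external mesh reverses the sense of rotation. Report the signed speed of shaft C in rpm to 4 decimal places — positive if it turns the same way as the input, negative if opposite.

Stage 1 [33T→82T]: ω = 868.0000×33/82 = 349.3171 rpm, dir flips to −; running = −349.3171
Stage 2 [12T→75T]: ω = 349.3171×12/75 = 55.8907 rpm, dir flips to +; running = +55.8907

+55.8907 rpm (same as input, |ω| = 55.8907 rpm)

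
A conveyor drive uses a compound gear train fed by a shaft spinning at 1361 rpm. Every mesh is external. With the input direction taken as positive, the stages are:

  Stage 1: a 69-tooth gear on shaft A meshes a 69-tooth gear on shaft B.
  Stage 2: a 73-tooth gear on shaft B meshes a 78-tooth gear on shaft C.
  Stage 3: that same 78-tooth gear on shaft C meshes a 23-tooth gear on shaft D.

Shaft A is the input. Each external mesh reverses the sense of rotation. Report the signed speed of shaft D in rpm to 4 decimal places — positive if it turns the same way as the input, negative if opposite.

-4319.6957 rpm (opposite to input, |ω| = 4319.6957 rpm)

Stage 1 [69T→69T]: ω = 1361.0000×69/69 = 1361.0000 rpm, dir flips to −; running = −1361.0000
Stage 2 [73T→78T]: ω = 1361.0000×73/78 = 1273.7564 rpm, dir flips to +; running = +1273.7564
Stage 3 [78T→23T]: ω = 1273.7564×78/23 = 4319.6957 rpm, dir flips to −; running = −4319.6957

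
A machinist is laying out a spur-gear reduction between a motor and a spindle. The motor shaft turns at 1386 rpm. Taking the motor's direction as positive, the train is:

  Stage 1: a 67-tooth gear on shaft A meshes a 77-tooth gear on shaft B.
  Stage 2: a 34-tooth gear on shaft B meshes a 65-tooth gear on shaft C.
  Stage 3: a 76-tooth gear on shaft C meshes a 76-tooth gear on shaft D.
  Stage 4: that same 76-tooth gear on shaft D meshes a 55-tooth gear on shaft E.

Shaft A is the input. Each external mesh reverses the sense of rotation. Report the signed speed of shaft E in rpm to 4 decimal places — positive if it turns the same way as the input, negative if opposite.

+871.6934 rpm (same as input, |ω| = 871.6934 rpm)

Stage 1 [67T→77T]: ω = 1386.0000×67/77 = 1206.0000 rpm, dir flips to −; running = −1206.0000
Stage 2 [34T→65T]: ω = 1206.0000×34/65 = 630.8308 rpm, dir flips to +; running = +630.8308
Stage 3 [76T→76T]: ω = 630.8308×76/76 = 630.8308 rpm, dir flips to −; running = −630.8308
Stage 4 [76T→55T]: ω = 630.8308×76/55 = 871.6934 rpm, dir flips to +; running = +871.6934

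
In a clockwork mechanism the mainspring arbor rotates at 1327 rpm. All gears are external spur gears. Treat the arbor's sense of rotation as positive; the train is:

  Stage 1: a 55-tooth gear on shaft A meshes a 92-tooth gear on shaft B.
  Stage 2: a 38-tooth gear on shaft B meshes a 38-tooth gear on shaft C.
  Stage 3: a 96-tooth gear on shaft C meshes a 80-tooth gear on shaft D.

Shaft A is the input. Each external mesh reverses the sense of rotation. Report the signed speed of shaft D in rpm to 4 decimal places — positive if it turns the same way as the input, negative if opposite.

-951.9783 rpm (opposite to input, |ω| = 951.9783 rpm)

Stage 1 [55T→92T]: ω = 1327.0000×55/92 = 793.3152 rpm, dir flips to −; running = −793.3152
Stage 2 [38T→38T]: ω = 793.3152×38/38 = 793.3152 rpm, dir flips to +; running = +793.3152
Stage 3 [96T→80T]: ω = 793.3152×96/80 = 951.9783 rpm, dir flips to −; running = −951.9783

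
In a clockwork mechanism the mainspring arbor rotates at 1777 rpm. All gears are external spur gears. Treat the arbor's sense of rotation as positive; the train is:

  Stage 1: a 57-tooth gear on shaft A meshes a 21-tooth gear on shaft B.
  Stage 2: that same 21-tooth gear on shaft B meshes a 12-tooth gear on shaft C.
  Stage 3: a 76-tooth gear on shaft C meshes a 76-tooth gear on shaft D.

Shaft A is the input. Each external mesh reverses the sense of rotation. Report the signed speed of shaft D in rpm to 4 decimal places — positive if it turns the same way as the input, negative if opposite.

Stage 1 [57T→21T]: ω = 1777.0000×57/21 = 4823.2857 rpm, dir flips to −; running = −4823.2857
Stage 2 [21T→12T]: ω = 4823.2857×21/12 = 8440.7500 rpm, dir flips to +; running = +8440.7500
Stage 3 [76T→76T]: ω = 8440.7500×76/76 = 8440.7500 rpm, dir flips to −; running = −8440.7500

-8440.7500 rpm (opposite to input, |ω| = 8440.7500 rpm)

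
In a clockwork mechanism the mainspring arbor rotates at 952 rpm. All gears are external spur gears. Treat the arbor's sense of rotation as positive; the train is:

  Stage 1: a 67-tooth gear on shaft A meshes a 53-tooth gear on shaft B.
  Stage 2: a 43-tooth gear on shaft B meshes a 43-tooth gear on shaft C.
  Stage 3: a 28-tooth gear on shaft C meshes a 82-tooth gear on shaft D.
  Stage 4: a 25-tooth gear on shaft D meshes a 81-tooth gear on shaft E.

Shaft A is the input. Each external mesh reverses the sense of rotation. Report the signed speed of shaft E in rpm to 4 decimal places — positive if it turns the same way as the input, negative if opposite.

+126.8338 rpm (same as input, |ω| = 126.8338 rpm)

Stage 1 [67T→53T]: ω = 952.0000×67/53 = 1203.4717 rpm, dir flips to −; running = −1203.4717
Stage 2 [43T→43T]: ω = 1203.4717×43/43 = 1203.4717 rpm, dir flips to +; running = +1203.4717
Stage 3 [28T→82T]: ω = 1203.4717×28/82 = 410.9416 rpm, dir flips to −; running = −410.9416
Stage 4 [25T→81T]: ω = 410.9416×25/81 = 126.8338 rpm, dir flips to +; running = +126.8338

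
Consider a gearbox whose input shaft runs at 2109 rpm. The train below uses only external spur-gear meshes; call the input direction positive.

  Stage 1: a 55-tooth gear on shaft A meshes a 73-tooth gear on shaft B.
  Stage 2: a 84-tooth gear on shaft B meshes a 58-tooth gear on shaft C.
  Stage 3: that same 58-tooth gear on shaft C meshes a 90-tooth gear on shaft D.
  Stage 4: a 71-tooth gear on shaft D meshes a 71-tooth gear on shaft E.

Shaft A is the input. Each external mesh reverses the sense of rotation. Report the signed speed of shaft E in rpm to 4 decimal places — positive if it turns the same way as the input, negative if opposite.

Stage 1 [55T→73T]: ω = 2109.0000×55/73 = 1588.9726 rpm, dir flips to −; running = −1588.9726
Stage 2 [84T→58T]: ω = 1588.9726×84/58 = 2301.2707 rpm, dir flips to +; running = +2301.2707
Stage 3 [58T→90T]: ω = 2301.2707×58/90 = 1483.0411 rpm, dir flips to −; running = −1483.0411
Stage 4 [71T→71T]: ω = 1483.0411×71/71 = 1483.0411 rpm, dir flips to +; running = +1483.0411

+1483.0411 rpm (same as input, |ω| = 1483.0411 rpm)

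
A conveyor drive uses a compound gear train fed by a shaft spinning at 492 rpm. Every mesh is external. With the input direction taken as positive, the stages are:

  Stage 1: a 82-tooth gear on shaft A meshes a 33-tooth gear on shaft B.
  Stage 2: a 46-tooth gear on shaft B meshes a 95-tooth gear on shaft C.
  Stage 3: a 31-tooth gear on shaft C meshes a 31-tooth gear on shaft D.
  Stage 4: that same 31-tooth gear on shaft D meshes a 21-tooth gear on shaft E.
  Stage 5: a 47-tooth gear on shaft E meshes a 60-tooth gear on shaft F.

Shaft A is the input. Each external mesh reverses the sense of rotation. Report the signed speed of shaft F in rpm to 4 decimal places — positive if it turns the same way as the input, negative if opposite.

-684.5233 rpm (opposite to input, |ω| = 684.5233 rpm)

Stage 1 [82T→33T]: ω = 492.0000×82/33 = 1222.5455 rpm, dir flips to −; running = −1222.5455
Stage 2 [46T→95T]: ω = 1222.5455×46/95 = 591.9694 rpm, dir flips to +; running = +591.9694
Stage 3 [31T→31T]: ω = 591.9694×31/31 = 591.9694 rpm, dir flips to −; running = −591.9694
Stage 4 [31T→21T]: ω = 591.9694×31/21 = 873.8596 rpm, dir flips to +; running = +873.8596
Stage 5 [47T→60T]: ω = 873.8596×47/60 = 684.5233 rpm, dir flips to −; running = −684.5233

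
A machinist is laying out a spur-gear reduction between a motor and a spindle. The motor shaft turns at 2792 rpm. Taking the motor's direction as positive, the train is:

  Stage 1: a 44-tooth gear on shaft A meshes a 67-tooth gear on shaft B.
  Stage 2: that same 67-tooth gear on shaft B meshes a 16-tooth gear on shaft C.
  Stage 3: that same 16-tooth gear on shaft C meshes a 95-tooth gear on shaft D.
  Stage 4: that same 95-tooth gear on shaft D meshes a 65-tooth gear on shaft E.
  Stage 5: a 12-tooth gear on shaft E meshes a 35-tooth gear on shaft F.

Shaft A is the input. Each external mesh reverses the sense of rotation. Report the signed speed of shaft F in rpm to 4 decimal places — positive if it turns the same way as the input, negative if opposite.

-647.9895 rpm (opposite to input, |ω| = 647.9895 rpm)

Stage 1 [44T→67T]: ω = 2792.0000×44/67 = 1833.5522 rpm, dir flips to −; running = −1833.5522
Stage 2 [67T→16T]: ω = 1833.5522×67/16 = 7678.0000 rpm, dir flips to +; running = +7678.0000
Stage 3 [16T→95T]: ω = 7678.0000×16/95 = 1293.1368 rpm, dir flips to −; running = −1293.1368
Stage 4 [95T→65T]: ω = 1293.1368×95/65 = 1889.9692 rpm, dir flips to +; running = +1889.9692
Stage 5 [12T→35T]: ω = 1889.9692×12/35 = 647.9895 rpm, dir flips to −; running = −647.9895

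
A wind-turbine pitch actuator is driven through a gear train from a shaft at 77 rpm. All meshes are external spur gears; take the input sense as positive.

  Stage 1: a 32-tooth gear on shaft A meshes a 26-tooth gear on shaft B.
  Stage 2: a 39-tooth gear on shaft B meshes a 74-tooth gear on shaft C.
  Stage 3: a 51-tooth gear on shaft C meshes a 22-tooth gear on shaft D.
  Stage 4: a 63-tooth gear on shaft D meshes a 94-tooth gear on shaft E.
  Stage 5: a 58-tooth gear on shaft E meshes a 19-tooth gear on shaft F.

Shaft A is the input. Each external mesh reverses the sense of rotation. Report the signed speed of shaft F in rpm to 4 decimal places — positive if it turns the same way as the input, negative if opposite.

Stage 1 [32T→26T]: ω = 77.0000×32/26 = 94.7692 rpm, dir flips to −; running = −94.7692
Stage 2 [39T→74T]: ω = 94.7692×39/74 = 49.9459 rpm, dir flips to +; running = +49.9459
Stage 3 [51T→22T]: ω = 49.9459×51/22 = 115.7838 rpm, dir flips to −; running = −115.7838
Stage 4 [63T→94T]: ω = 115.7838×63/94 = 77.5998 rpm, dir flips to +; running = +77.5998
Stage 5 [58T→19T]: ω = 77.5998×58/19 = 236.8835 rpm, dir flips to −; running = −236.8835

-236.8835 rpm (opposite to input, |ω| = 236.8835 rpm)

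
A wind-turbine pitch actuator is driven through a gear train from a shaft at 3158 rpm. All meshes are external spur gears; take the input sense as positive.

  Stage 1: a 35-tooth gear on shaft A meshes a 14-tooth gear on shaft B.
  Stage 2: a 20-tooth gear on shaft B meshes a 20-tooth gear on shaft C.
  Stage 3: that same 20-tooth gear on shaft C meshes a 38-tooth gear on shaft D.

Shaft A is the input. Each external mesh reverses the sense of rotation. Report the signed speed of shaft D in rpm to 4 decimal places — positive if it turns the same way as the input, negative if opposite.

Stage 1 [35T→14T]: ω = 3158.0000×35/14 = 7895.0000 rpm, dir flips to −; running = −7895.0000
Stage 2 [20T→20T]: ω = 7895.0000×20/20 = 7895.0000 rpm, dir flips to +; running = +7895.0000
Stage 3 [20T→38T]: ω = 7895.0000×20/38 = 4155.2632 rpm, dir flips to −; running = −4155.2632

-4155.2632 rpm (opposite to input, |ω| = 4155.2632 rpm)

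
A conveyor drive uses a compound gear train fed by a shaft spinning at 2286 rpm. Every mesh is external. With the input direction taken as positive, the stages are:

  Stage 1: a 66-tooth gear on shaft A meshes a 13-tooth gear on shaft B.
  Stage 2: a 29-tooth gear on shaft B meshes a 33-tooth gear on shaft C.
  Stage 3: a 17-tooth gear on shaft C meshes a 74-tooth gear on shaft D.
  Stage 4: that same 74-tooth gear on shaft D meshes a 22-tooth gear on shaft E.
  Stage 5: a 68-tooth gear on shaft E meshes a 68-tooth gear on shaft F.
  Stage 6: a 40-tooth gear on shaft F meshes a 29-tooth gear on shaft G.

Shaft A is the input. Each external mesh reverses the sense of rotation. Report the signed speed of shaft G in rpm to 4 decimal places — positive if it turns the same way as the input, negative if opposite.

Stage 1 [66T→13T]: ω = 2286.0000×66/13 = 11605.8462 rpm, dir flips to −; running = −11605.8462
Stage 2 [29T→33T]: ω = 11605.8462×29/33 = 10199.0769 rpm, dir flips to +; running = +10199.0769
Stage 3 [17T→74T]: ω = 10199.0769×17/74 = 2343.0312 rpm, dir flips to −; running = −2343.0312
Stage 4 [74T→22T]: ω = 2343.0312×74/22 = 7881.1049 rpm, dir flips to +; running = +7881.1049
Stage 5 [68T→68T]: ω = 7881.1049×68/68 = 7881.1049 rpm, dir flips to −; running = −7881.1049
Stage 6 [40T→29T]: ω = 7881.1049×40/29 = 10870.4895 rpm, dir flips to +; running = +10870.4895

+10870.4895 rpm (same as input, |ω| = 10870.4895 rpm)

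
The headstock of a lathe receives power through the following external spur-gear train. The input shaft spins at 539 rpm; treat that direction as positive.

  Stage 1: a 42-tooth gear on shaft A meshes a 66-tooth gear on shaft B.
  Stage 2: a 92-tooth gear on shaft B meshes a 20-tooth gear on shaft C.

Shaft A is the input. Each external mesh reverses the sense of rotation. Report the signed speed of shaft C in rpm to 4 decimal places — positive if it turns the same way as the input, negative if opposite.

+1577.8000 rpm (same as input, |ω| = 1577.8000 rpm)

Stage 1 [42T→66T]: ω = 539.0000×42/66 = 343.0000 rpm, dir flips to −; running = −343.0000
Stage 2 [92T→20T]: ω = 343.0000×92/20 = 1577.8000 rpm, dir flips to +; running = +1577.8000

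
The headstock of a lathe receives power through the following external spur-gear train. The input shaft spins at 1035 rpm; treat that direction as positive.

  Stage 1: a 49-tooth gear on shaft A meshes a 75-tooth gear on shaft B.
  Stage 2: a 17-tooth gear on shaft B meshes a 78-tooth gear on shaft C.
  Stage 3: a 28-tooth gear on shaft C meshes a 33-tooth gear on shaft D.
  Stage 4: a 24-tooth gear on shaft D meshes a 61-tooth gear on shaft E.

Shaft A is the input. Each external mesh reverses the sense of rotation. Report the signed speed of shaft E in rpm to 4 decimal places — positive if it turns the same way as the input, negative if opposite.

+49.1989 rpm (same as input, |ω| = 49.1989 rpm)

Stage 1 [49T→75T]: ω = 1035.0000×49/75 = 676.2000 rpm, dir flips to −; running = −676.2000
Stage 2 [17T→78T]: ω = 676.2000×17/78 = 147.3769 rpm, dir flips to +; running = +147.3769
Stage 3 [28T→33T]: ω = 147.3769×28/33 = 125.0471 rpm, dir flips to −; running = −125.0471
Stage 4 [24T→61T]: ω = 125.0471×24/61 = 49.1989 rpm, dir flips to +; running = +49.1989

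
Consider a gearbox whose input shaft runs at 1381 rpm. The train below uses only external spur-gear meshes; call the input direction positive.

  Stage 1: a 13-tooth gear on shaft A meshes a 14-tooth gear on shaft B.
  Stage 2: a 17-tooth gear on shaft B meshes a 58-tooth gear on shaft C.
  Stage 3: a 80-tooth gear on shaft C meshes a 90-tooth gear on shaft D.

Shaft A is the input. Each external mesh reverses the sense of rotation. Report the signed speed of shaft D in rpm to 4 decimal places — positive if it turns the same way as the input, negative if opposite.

-334.1007 rpm (opposite to input, |ω| = 334.1007 rpm)

Stage 1 [13T→14T]: ω = 1381.0000×13/14 = 1282.3571 rpm, dir flips to −; running = −1282.3571
Stage 2 [17T→58T]: ω = 1282.3571×17/58 = 375.8633 rpm, dir flips to +; running = +375.8633
Stage 3 [80T→90T]: ω = 375.8633×80/90 = 334.1007 rpm, dir flips to −; running = −334.1007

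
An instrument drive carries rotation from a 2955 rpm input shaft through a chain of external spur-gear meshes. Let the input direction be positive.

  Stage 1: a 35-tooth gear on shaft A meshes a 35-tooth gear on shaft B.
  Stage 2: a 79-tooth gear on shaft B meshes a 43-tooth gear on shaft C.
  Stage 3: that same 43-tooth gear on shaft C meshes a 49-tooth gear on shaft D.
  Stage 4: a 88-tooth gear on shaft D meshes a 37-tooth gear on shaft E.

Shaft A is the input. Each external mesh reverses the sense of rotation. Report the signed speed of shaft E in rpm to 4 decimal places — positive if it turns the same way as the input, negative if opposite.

Stage 1 [35T→35T]: ω = 2955.0000×35/35 = 2955.0000 rpm, dir flips to −; running = −2955.0000
Stage 2 [79T→43T]: ω = 2955.0000×79/43 = 5428.9535 rpm, dir flips to +; running = +5428.9535
Stage 3 [43T→49T]: ω = 5428.9535×43/49 = 4764.1837 rpm, dir flips to −; running = −4764.1837
Stage 4 [88T→37T]: ω = 4764.1837×88/37 = 11331.0314 rpm, dir flips to +; running = +11331.0314

+11331.0314 rpm (same as input, |ω| = 11331.0314 rpm)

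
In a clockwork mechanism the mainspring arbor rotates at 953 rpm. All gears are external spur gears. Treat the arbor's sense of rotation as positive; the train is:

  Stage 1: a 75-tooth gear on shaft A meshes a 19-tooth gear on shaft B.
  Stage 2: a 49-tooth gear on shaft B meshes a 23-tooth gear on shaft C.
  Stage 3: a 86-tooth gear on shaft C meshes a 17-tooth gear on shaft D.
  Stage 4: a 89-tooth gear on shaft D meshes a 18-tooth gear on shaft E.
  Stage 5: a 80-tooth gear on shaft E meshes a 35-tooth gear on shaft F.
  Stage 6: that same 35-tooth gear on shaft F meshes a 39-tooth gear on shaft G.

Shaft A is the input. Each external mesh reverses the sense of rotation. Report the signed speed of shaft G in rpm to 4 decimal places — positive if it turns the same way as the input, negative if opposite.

Stage 1 [75T→19T]: ω = 953.0000×75/19 = 3761.8421 rpm, dir flips to −; running = −3761.8421
Stage 2 [49T→23T]: ω = 3761.8421×49/23 = 8014.3593 rpm, dir flips to +; running = +8014.3593
Stage 3 [86T→17T]: ω = 8014.3593×86/17 = 40543.2292 rpm, dir flips to −; running = −40543.2292
Stage 4 [89T→18T]: ω = 40543.2292×89/18 = 200463.7446 rpm, dir flips to +; running = +200463.7446
Stage 5 [80T→35T]: ω = 200463.7446×80/35 = 458202.8447 rpm, dir flips to −; running = −458202.8447
Stage 6 [35T→39T]: ω = 458202.8447×35/39 = 411207.6811 rpm, dir flips to +; running = +411207.6811

+411207.6811 rpm (same as input, |ω| = 411207.6811 rpm)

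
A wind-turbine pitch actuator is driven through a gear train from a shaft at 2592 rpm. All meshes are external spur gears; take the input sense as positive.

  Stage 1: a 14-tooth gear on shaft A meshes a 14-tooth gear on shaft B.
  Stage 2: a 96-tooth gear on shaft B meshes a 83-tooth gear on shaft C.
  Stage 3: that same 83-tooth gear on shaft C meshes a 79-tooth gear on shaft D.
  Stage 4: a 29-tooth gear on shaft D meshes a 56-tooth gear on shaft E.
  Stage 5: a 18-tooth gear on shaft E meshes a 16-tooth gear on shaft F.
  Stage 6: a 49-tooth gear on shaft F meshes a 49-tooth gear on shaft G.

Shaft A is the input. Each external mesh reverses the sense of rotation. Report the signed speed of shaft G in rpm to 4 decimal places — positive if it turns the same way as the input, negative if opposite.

Stage 1 [14T→14T]: ω = 2592.0000×14/14 = 2592.0000 rpm, dir flips to −; running = −2592.0000
Stage 2 [96T→83T]: ω = 2592.0000×96/83 = 2997.9759 rpm, dir flips to +; running = +2997.9759
Stage 3 [83T→79T]: ω = 2997.9759×83/79 = 3149.7722 rpm, dir flips to −; running = −3149.7722
Stage 4 [29T→56T]: ω = 3149.7722×29/56 = 1631.1320 rpm, dir flips to +; running = +1631.1320
Stage 5 [18T→16T]: ω = 1631.1320×18/16 = 1835.0235 rpm, dir flips to −; running = −1835.0235
Stage 6 [49T→49T]: ω = 1835.0235×49/49 = 1835.0235 rpm, dir flips to +; running = +1835.0235

+1835.0235 rpm (same as input, |ω| = 1835.0235 rpm)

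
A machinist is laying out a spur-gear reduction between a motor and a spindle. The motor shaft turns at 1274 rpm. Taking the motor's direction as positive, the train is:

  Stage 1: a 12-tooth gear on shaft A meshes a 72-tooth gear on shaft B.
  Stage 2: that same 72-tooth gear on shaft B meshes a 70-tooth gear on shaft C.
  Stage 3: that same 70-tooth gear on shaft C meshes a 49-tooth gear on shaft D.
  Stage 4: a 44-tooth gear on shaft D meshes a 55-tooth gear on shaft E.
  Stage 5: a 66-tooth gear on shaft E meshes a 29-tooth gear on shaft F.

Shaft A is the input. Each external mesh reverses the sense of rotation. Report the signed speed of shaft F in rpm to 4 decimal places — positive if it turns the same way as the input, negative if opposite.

-568.0552 rpm (opposite to input, |ω| = 568.0552 rpm)

Stage 1 [12T→72T]: ω = 1274.0000×12/72 = 212.3333 rpm, dir flips to −; running = −212.3333
Stage 2 [72T→70T]: ω = 212.3333×72/70 = 218.4000 rpm, dir flips to +; running = +218.4000
Stage 3 [70T→49T]: ω = 218.4000×70/49 = 312.0000 rpm, dir flips to −; running = −312.0000
Stage 4 [44T→55T]: ω = 312.0000×44/55 = 249.6000 rpm, dir flips to +; running = +249.6000
Stage 5 [66T→29T]: ω = 249.6000×66/29 = 568.0552 rpm, dir flips to −; running = −568.0552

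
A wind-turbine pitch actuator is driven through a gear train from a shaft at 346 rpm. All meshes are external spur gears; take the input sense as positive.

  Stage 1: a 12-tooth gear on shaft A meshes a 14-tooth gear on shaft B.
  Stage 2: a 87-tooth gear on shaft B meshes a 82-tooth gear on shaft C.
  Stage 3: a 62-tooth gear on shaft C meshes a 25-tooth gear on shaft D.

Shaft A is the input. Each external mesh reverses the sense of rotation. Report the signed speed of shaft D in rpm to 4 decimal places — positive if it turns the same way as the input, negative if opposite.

-780.3445 rpm (opposite to input, |ω| = 780.3445 rpm)

Stage 1 [12T→14T]: ω = 346.0000×12/14 = 296.5714 rpm, dir flips to −; running = −296.5714
Stage 2 [87T→82T]: ω = 296.5714×87/82 = 314.6551 rpm, dir flips to +; running = +314.6551
Stage 3 [62T→25T]: ω = 314.6551×62/25 = 780.3445 rpm, dir flips to −; running = −780.3445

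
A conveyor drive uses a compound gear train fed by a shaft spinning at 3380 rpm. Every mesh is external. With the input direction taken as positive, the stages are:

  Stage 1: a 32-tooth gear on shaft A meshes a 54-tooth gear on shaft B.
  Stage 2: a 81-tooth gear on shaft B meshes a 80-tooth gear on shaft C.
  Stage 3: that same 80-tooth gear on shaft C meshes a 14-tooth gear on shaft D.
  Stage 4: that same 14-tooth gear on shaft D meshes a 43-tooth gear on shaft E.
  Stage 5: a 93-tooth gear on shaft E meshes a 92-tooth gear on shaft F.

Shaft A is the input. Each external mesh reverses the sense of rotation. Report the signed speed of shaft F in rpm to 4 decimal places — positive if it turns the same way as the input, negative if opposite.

-3814.0344 rpm (opposite to input, |ω| = 3814.0344 rpm)

Stage 1 [32T→54T]: ω = 3380.0000×32/54 = 2002.9630 rpm, dir flips to −; running = −2002.9630
Stage 2 [81T→80T]: ω = 2002.9630×81/80 = 2028.0000 rpm, dir flips to +; running = +2028.0000
Stage 3 [80T→14T]: ω = 2028.0000×80/14 = 11588.5714 rpm, dir flips to −; running = −11588.5714
Stage 4 [14T→43T]: ω = 11588.5714×14/43 = 3773.0233 rpm, dir flips to +; running = +3773.0233
Stage 5 [93T→92T]: ω = 3773.0233×93/92 = 3814.0344 rpm, dir flips to −; running = −3814.0344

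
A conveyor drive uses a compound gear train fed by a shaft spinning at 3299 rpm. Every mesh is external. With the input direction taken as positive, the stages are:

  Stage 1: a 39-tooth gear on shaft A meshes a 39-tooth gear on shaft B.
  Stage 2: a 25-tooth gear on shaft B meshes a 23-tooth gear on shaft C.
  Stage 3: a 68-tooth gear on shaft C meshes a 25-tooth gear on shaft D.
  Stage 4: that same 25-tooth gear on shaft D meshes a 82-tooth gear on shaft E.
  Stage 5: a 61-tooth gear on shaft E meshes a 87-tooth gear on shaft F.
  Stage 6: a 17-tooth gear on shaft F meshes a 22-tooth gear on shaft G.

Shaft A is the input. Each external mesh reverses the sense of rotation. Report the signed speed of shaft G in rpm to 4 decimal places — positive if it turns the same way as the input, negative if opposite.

Stage 1 [39T→39T]: ω = 3299.0000×39/39 = 3299.0000 rpm, dir flips to −; running = −3299.0000
Stage 2 [25T→23T]: ω = 3299.0000×25/23 = 3585.8696 rpm, dir flips to +; running = +3585.8696
Stage 3 [68T→25T]: ω = 3585.8696×68/25 = 9753.5652 rpm, dir flips to −; running = −9753.5652
Stage 4 [25T→82T]: ω = 9753.5652×25/82 = 2973.6479 rpm, dir flips to +; running = +2973.6479
Stage 5 [61T→87T]: ω = 2973.6479×61/87 = 2084.9715 rpm, dir flips to −; running = −2084.9715
Stage 6 [17T→22T]: ω = 2084.9715×17/22 = 1611.1144 rpm, dir flips to +; running = +1611.1144

+1611.1144 rpm (same as input, |ω| = 1611.1144 rpm)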